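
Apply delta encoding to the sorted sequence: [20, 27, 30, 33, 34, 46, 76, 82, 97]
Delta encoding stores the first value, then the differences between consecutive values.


First value: 20
Deltas:
  27 - 20 = 7
  30 - 27 = 3
  33 - 30 = 3
  34 - 33 = 1
  46 - 34 = 12
  76 - 46 = 30
  82 - 76 = 6
  97 - 82 = 15


Delta encoded: [20, 7, 3, 3, 1, 12, 30, 6, 15]


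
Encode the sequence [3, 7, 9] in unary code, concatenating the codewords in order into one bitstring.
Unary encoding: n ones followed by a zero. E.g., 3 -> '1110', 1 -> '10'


Encode each number as n ones followed by a terminating 0:
  3 -> 1110 (4 bits)
  7 -> 11111110 (8 bits)
  9 -> 1111111110 (10 bits)
Total length = 4 + 8 + 10 = 22 bits.

Unary([3, 7, 9]) = 1110111111101111111110 (22 bits)


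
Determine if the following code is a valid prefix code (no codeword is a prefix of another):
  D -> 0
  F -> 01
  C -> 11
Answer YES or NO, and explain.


Checking each pair (does one codeword prefix another?):
  D='0' vs F='01': prefix -- VIOLATION

NO -- this is NOT a valid prefix code. D (0) is a prefix of F (01).


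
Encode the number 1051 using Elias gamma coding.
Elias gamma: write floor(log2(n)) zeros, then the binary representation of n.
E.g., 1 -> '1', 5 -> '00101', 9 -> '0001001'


num_bits = floor(log2(1051)) + 1 = 11
leading_zeros = num_bits - 1 = 10
binary(1051) = 10000011011

Elias gamma(1051) = '0000000000' + '10000011011' = 000000000010000011011 (21 bits)


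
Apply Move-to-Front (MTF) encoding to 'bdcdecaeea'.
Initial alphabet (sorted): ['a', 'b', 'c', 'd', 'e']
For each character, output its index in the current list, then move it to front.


MTF encoding:
'b': index 1 in ['a', 'b', 'c', 'd', 'e'] -> ['b', 'a', 'c', 'd', 'e']
'd': index 3 in ['b', 'a', 'c', 'd', 'e'] -> ['d', 'b', 'a', 'c', 'e']
'c': index 3 in ['d', 'b', 'a', 'c', 'e'] -> ['c', 'd', 'b', 'a', 'e']
'd': index 1 in ['c', 'd', 'b', 'a', 'e'] -> ['d', 'c', 'b', 'a', 'e']
'e': index 4 in ['d', 'c', 'b', 'a', 'e'] -> ['e', 'd', 'c', 'b', 'a']
'c': index 2 in ['e', 'd', 'c', 'b', 'a'] -> ['c', 'e', 'd', 'b', 'a']
'a': index 4 in ['c', 'e', 'd', 'b', 'a'] -> ['a', 'c', 'e', 'd', 'b']
'e': index 2 in ['a', 'c', 'e', 'd', 'b'] -> ['e', 'a', 'c', 'd', 'b']
'e': index 0 in ['e', 'a', 'c', 'd', 'b'] -> ['e', 'a', 'c', 'd', 'b']
'a': index 1 in ['e', 'a', 'c', 'd', 'b'] -> ['a', 'e', 'c', 'd', 'b']


Output: [1, 3, 3, 1, 4, 2, 4, 2, 0, 1]


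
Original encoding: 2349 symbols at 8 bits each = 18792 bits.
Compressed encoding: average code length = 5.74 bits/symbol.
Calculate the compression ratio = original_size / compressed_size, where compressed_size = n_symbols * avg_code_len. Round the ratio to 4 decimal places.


original_size = n_symbols * orig_bits = 2349 * 8 = 18792 bits
compressed_size = n_symbols * avg_code_len = 2349 * 5.74 = 13483.26 bits
ratio = original_size / compressed_size = 18792 / 13483.26 = 1.3937

Compression ratio = 1.3937


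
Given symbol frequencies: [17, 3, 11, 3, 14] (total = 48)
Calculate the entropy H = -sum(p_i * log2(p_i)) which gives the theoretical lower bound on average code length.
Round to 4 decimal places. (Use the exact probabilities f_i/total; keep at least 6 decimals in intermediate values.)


Per-symbol terms -p_i * log2(p_i) with p_i = f_i/48:
  p = 17/48 = 0.354167: log2(p) = -1.497500, -p*log2(p) = 0.530364
  p = 3/48 = 0.062500: log2(p) = -4.000000, -p*log2(p) = 0.250000
  p = 11/48 = 0.229167: log2(p) = -2.125531, -p*log2(p) = 0.487101
  p = 3/48 = 0.062500: log2(p) = -4.000000, -p*log2(p) = 0.250000
  p = 14/48 = 0.291667: log2(p) = -1.777608, -p*log2(p) = 0.518469
H = 0.530364 + 0.250000 + 0.487101 + 0.250000 + 0.518469 = 2.035934

H = 2.0359 bits/symbol


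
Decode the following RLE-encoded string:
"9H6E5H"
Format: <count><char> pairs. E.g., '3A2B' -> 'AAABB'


Expanding each <count><char> pair:
  9H -> 'HHHHHHHHH'
  6E -> 'EEEEEE'
  5H -> 'HHHHH'

Decoded = HHHHHHHHHEEEEEEHHHHH


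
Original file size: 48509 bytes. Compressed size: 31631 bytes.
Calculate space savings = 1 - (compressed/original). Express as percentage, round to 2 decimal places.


ratio = compressed/original = 31631/48509 = 0.652065
savings = 1 - ratio = 1 - 0.652065 = 0.347935
as a percentage: 0.347935 * 100 = 34.79%

Space savings = 1 - 31631/48509 = 34.79%


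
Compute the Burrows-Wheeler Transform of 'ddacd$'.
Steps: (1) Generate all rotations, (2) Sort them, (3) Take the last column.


Rotations (sorted):
  0: $ddacd -> last char: d
  1: acd$dd -> last char: d
  2: cd$dda -> last char: a
  3: d$ddac -> last char: c
  4: dacd$d -> last char: d
  5: ddacd$ -> last char: $


BWT = ddacd$


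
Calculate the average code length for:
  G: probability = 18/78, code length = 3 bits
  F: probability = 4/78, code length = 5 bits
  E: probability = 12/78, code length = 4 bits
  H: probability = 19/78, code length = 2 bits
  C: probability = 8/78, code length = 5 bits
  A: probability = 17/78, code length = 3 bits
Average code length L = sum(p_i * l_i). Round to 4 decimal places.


Weighted contributions p_i * l_i:
  G: (18/78) * 3 = 54/78
  F: (4/78) * 5 = 20/78
  E: (12/78) * 4 = 48/78
  H: (19/78) * 2 = 38/78
  C: (8/78) * 5 = 40/78
  A: (17/78) * 3 = 51/78
Sum = (54 + 20 + 48 + 38 + 40 + 51)/78 = 251/78

L = 251/78 = 3.2179 bits/symbol


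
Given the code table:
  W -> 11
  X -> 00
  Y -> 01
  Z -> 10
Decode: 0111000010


Decoding:
01 -> Y
11 -> W
00 -> X
00 -> X
10 -> Z


Result: YWXXZ


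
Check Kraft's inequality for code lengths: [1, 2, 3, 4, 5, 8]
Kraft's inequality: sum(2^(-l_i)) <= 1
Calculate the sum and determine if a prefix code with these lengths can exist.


Sum = 2^(-1) + 2^(-2) + 2^(-3) + 2^(-4) + 2^(-5) + 2^(-8)
    = 0.5 + 0.25 + 0.125 + 0.0625 + 0.03125 + 0.00390625
    = 249/256 = 0.97265625
Since 0.97265625 <= 1, Kraft's inequality IS satisfied.
A prefix code with these lengths CAN exist.

Kraft sum = 0.97265625. Satisfied.


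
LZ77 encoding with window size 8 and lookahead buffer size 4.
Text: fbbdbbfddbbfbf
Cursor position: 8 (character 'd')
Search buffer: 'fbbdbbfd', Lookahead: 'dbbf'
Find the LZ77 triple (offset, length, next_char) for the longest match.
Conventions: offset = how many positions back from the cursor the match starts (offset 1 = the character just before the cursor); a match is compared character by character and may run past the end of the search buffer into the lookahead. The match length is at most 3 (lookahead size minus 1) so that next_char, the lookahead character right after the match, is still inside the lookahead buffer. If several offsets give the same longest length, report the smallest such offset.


Try each offset into the search buffer:
  offset=1 (pos 7, char 'd'): match length 1
  offset=2 (pos 6, char 'f'): match length 0
  offset=3 (pos 5, char 'b'): match length 0
  offset=4 (pos 4, char 'b'): match length 0
  offset=5 (pos 3, char 'd'): match length 3
  offset=6 (pos 2, char 'b'): match length 0
  offset=7 (pos 1, char 'b'): match length 0
  offset=8 (pos 0, char 'f'): match length 0
Longest match has length 3 at offset 5.
next_char = character at position 8 + 3 = 11 -> 'f'

Best match: offset=5, length=3 (matching 'dbb' starting at position 3)
LZ77 triple: (5, 3, 'f')


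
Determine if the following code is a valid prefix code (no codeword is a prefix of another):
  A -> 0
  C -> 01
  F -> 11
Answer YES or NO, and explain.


Checking each pair (does one codeword prefix another?):
  A='0' vs C='01': prefix -- VIOLATION

NO -- this is NOT a valid prefix code. A (0) is a prefix of C (01).


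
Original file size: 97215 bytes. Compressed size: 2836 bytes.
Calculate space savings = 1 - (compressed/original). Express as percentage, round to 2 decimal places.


ratio = compressed/original = 2836/97215 = 0.029172
savings = 1 - ratio = 1 - 0.029172 = 0.970828
as a percentage: 0.970828 * 100 = 97.08%

Space savings = 1 - 2836/97215 = 97.08%


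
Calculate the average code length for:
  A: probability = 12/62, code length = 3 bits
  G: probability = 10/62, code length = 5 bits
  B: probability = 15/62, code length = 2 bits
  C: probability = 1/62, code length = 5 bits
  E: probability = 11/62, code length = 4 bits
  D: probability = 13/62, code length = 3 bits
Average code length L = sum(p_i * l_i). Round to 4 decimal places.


Weighted contributions p_i * l_i:
  A: (12/62) * 3 = 36/62
  G: (10/62) * 5 = 50/62
  B: (15/62) * 2 = 30/62
  C: (1/62) * 5 = 5/62
  E: (11/62) * 4 = 44/62
  D: (13/62) * 3 = 39/62
Sum = (36 + 50 + 30 + 5 + 44 + 39)/62 = 204/62

L = 204/62 = 3.2903 bits/symbol


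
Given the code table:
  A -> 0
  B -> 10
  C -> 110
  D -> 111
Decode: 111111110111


Decoding:
111 -> D
111 -> D
110 -> C
111 -> D


Result: DDCD


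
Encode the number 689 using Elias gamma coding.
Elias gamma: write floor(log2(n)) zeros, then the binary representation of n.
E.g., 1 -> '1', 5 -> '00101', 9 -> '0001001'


num_bits = floor(log2(689)) + 1 = 10
leading_zeros = num_bits - 1 = 9
binary(689) = 1010110001

Elias gamma(689) = '000000000' + '1010110001' = 0000000001010110001 (19 bits)


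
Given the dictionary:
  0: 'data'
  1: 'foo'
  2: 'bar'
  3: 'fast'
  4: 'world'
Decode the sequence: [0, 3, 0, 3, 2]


Look up each index in the dictionary:
  0 -> 'data'
  3 -> 'fast'
  0 -> 'data'
  3 -> 'fast'
  2 -> 'bar'

Decoded: "data fast data fast bar"


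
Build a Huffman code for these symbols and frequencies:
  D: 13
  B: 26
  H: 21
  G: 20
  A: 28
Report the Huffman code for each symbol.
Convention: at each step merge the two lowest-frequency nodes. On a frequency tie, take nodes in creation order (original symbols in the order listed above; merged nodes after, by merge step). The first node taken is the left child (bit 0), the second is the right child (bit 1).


Huffman tree construction:
Step 1: Merge D(13) + G(20) = 33
Step 2: Merge H(21) + B(26) = 47
Step 3: Merge A(28) + (D+G)(33) = 61
Step 4: Merge (H+B)(47) + (A+(D+G))(61) = 108
Read each symbol's code off the tree from the root (left child = 0, right child = 1).

Codes:
  D: 110 (length 3)
  B: 01 (length 2)
  H: 00 (length 2)
  G: 111 (length 3)
  A: 10 (length 2)
Average code length: 249/108 = 2.3056 bits/symbol


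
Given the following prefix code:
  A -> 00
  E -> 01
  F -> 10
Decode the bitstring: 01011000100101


Decoding step by step:
Bits 01 -> E
Bits 01 -> E
Bits 10 -> F
Bits 00 -> A
Bits 10 -> F
Bits 01 -> E
Bits 01 -> E


Decoded message: EEFAFEE


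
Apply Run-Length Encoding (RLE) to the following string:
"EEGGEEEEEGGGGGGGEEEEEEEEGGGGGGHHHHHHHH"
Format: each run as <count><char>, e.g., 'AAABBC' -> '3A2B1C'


Scanning runs left to right:
  i=0: run of 'E' x 2 -> '2E'
  i=2: run of 'G' x 2 -> '2G'
  i=4: run of 'E' x 5 -> '5E'
  i=9: run of 'G' x 7 -> '7G'
  i=16: run of 'E' x 8 -> '8E'
  i=24: run of 'G' x 6 -> '6G'
  i=30: run of 'H' x 8 -> '8H'

RLE = 2E2G5E7G8E6G8H


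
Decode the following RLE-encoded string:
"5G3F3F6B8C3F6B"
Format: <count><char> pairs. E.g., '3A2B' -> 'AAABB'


Expanding each <count><char> pair:
  5G -> 'GGGGG'
  3F -> 'FFF'
  3F -> 'FFF'
  6B -> 'BBBBBB'
  8C -> 'CCCCCCCC'
  3F -> 'FFF'
  6B -> 'BBBBBB'

Decoded = GGGGGFFFFFFBBBBBBCCCCCCCCFFFBBBBBB


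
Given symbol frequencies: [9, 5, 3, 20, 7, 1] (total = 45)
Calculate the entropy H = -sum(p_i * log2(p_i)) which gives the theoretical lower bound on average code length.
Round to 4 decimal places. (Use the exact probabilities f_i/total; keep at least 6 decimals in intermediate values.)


Per-symbol terms -p_i * log2(p_i) with p_i = f_i/45:
  p = 9/45 = 0.200000: log2(p) = -2.321928, -p*log2(p) = 0.464386
  p = 5/45 = 0.111111: log2(p) = -3.169925, -p*log2(p) = 0.352214
  p = 3/45 = 0.066667: log2(p) = -3.906891, -p*log2(p) = 0.260459
  p = 20/45 = 0.444444: log2(p) = -1.169925, -p*log2(p) = 0.519967
  p = 7/45 = 0.155556: log2(p) = -2.684498, -p*log2(p) = 0.417589
  p = 1/45 = 0.022222: log2(p) = -5.491853, -p*log2(p) = 0.122041
H = 0.464386 + 0.352214 + 0.260459 + 0.519967 + 0.417589 + 0.122041 = 2.136656

H = 2.1367 bits/symbol


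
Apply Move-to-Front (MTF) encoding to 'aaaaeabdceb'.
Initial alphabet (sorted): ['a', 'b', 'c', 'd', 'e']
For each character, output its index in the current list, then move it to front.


MTF encoding:
'a': index 0 in ['a', 'b', 'c', 'd', 'e'] -> ['a', 'b', 'c', 'd', 'e']
'a': index 0 in ['a', 'b', 'c', 'd', 'e'] -> ['a', 'b', 'c', 'd', 'e']
'a': index 0 in ['a', 'b', 'c', 'd', 'e'] -> ['a', 'b', 'c', 'd', 'e']
'a': index 0 in ['a', 'b', 'c', 'd', 'e'] -> ['a', 'b', 'c', 'd', 'e']
'e': index 4 in ['a', 'b', 'c', 'd', 'e'] -> ['e', 'a', 'b', 'c', 'd']
'a': index 1 in ['e', 'a', 'b', 'c', 'd'] -> ['a', 'e', 'b', 'c', 'd']
'b': index 2 in ['a', 'e', 'b', 'c', 'd'] -> ['b', 'a', 'e', 'c', 'd']
'd': index 4 in ['b', 'a', 'e', 'c', 'd'] -> ['d', 'b', 'a', 'e', 'c']
'c': index 4 in ['d', 'b', 'a', 'e', 'c'] -> ['c', 'd', 'b', 'a', 'e']
'e': index 4 in ['c', 'd', 'b', 'a', 'e'] -> ['e', 'c', 'd', 'b', 'a']
'b': index 3 in ['e', 'c', 'd', 'b', 'a'] -> ['b', 'e', 'c', 'd', 'a']


Output: [0, 0, 0, 0, 4, 1, 2, 4, 4, 4, 3]


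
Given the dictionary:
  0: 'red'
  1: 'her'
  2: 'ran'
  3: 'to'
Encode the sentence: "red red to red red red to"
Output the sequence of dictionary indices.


Look up each word in the dictionary:
  'red' -> 0
  'red' -> 0
  'to' -> 3
  'red' -> 0
  'red' -> 0
  'red' -> 0
  'to' -> 3

Encoded: [0, 0, 3, 0, 0, 0, 3]


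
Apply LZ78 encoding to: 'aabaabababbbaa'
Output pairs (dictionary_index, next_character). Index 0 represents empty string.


LZ78 encoding steps:
Dictionary: {0: ''}
Step 1: w='' (idx 0), next='a' -> output (0, 'a'), add 'a' as idx 1
Step 2: w='a' (idx 1), next='b' -> output (1, 'b'), add 'ab' as idx 2
Step 3: w='a' (idx 1), next='a' -> output (1, 'a'), add 'aa' as idx 3
Step 4: w='' (idx 0), next='b' -> output (0, 'b'), add 'b' as idx 4
Step 5: w='ab' (idx 2), next='a' -> output (2, 'a'), add 'aba' as idx 5
Step 6: w='b' (idx 4), next='b' -> output (4, 'b'), add 'bb' as idx 6
Step 7: w='b' (idx 4), next='a' -> output (4, 'a'), add 'ba' as idx 7
Step 8: w='a' (idx 1), end of input -> output (1, '')


Encoded: [(0, 'a'), (1, 'b'), (1, 'a'), (0, 'b'), (2, 'a'), (4, 'b'), (4, 'a'), (1, '')]


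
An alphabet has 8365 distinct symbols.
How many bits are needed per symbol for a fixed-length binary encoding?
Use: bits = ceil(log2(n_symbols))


log2(8365) = 13.0301
Bracket: 2^13 = 8192 < 8365 <= 2^14 = 16384
So ceil(log2(8365)) = 14

bits = ceil(log2(8365)) = ceil(13.0301) = 14 bits


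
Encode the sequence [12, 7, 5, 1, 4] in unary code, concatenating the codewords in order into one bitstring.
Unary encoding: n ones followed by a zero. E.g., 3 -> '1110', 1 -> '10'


Encode each number as n ones followed by a terminating 0:
  12 -> 1111111111110 (13 bits)
  7 -> 11111110 (8 bits)
  5 -> 111110 (6 bits)
  1 -> 10 (2 bits)
  4 -> 11110 (5 bits)
Total length = 13 + 8 + 6 + 2 + 5 = 34 bits.

Unary([12, 7, 5, 1, 4]) = 1111111111110111111101111101011110 (34 bits)


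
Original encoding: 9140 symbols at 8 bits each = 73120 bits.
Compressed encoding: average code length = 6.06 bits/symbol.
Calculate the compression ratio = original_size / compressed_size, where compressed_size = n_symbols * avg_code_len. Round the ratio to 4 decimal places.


original_size = n_symbols * orig_bits = 9140 * 8 = 73120 bits
compressed_size = n_symbols * avg_code_len = 9140 * 6.06 = 55388.4 bits
ratio = original_size / compressed_size = 73120 / 55388.4 = 1.3201

Compression ratio = 1.3201


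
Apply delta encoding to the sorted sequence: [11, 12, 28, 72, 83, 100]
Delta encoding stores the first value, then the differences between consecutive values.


First value: 11
Deltas:
  12 - 11 = 1
  28 - 12 = 16
  72 - 28 = 44
  83 - 72 = 11
  100 - 83 = 17


Delta encoded: [11, 1, 16, 44, 11, 17]


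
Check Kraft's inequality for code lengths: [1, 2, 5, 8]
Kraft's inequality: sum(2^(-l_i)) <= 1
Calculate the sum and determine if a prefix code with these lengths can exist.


Sum = 2^(-1) + 2^(-2) + 2^(-5) + 2^(-8)
    = 0.5 + 0.25 + 0.03125 + 0.00390625
    = 201/256 = 0.78515625
Since 0.78515625 <= 1, Kraft's inequality IS satisfied.
A prefix code with these lengths CAN exist.

Kraft sum = 0.78515625. Satisfied.


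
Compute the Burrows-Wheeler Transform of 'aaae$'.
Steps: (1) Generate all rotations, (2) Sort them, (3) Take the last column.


Rotations (sorted):
  0: $aaae -> last char: e
  1: aaae$ -> last char: $
  2: aae$a -> last char: a
  3: ae$aa -> last char: a
  4: e$aaa -> last char: a


BWT = e$aaa


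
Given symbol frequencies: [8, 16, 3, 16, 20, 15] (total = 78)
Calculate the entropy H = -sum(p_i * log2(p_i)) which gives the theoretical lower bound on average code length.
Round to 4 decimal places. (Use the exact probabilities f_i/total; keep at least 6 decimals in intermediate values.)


Per-symbol terms -p_i * log2(p_i) with p_i = f_i/78:
  p = 8/78 = 0.102564: log2(p) = -3.285402, -p*log2(p) = 0.336964
  p = 16/78 = 0.205128: log2(p) = -2.285402, -p*log2(p) = 0.468800
  p = 3/78 = 0.038462: log2(p) = -4.700440, -p*log2(p) = 0.180786
  p = 16/78 = 0.205128: log2(p) = -2.285402, -p*log2(p) = 0.468800
  p = 20/78 = 0.256410: log2(p) = -1.963474, -p*log2(p) = 0.503455
  p = 15/78 = 0.192308: log2(p) = -2.378512, -p*log2(p) = 0.457406
H = 0.336964 + 0.468800 + 0.180786 + 0.468800 + 0.503455 + 0.457406 = 2.416211

H = 2.4162 bits/symbol


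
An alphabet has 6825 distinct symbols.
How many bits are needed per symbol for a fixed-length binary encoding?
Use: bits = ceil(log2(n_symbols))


log2(6825) = 12.7366
Bracket: 2^12 = 4096 < 6825 <= 2^13 = 8192
So ceil(log2(6825)) = 13

bits = ceil(log2(6825)) = ceil(12.7366) = 13 bits


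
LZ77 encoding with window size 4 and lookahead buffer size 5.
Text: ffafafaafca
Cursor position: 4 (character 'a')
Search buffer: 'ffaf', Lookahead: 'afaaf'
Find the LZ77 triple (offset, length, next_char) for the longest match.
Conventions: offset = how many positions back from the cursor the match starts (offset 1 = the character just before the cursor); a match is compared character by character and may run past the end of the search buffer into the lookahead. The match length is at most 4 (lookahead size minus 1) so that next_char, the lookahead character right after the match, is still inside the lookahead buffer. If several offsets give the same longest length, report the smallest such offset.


Try each offset into the search buffer:
  offset=1 (pos 3, char 'f'): match length 0
  offset=2 (pos 2, char 'a'): match length 3
  offset=3 (pos 1, char 'f'): match length 0
  offset=4 (pos 0, char 'f'): match length 0
Longest match has length 3 at offset 2.
next_char = character at position 4 + 3 = 7 -> 'a'

Best match: offset=2, length=3 (matching 'afa' starting at position 2)
LZ77 triple: (2, 3, 'a')


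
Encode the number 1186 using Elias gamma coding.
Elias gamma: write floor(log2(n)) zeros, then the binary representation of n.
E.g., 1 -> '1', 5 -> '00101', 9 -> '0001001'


num_bits = floor(log2(1186)) + 1 = 11
leading_zeros = num_bits - 1 = 10
binary(1186) = 10010100010

Elias gamma(1186) = '0000000000' + '10010100010' = 000000000010010100010 (21 bits)


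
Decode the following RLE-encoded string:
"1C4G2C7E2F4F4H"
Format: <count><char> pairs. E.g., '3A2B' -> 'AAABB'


Expanding each <count><char> pair:
  1C -> 'C'
  4G -> 'GGGG'
  2C -> 'CC'
  7E -> 'EEEEEEE'
  2F -> 'FF'
  4F -> 'FFFF'
  4H -> 'HHHH'

Decoded = CGGGGCCEEEEEEEFFFFFFHHHH


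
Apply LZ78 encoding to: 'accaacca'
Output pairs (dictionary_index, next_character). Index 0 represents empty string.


LZ78 encoding steps:
Dictionary: {0: ''}
Step 1: w='' (idx 0), next='a' -> output (0, 'a'), add 'a' as idx 1
Step 2: w='' (idx 0), next='c' -> output (0, 'c'), add 'c' as idx 2
Step 3: w='c' (idx 2), next='a' -> output (2, 'a'), add 'ca' as idx 3
Step 4: w='a' (idx 1), next='c' -> output (1, 'c'), add 'ac' as idx 4
Step 5: w='ca' (idx 3), end of input -> output (3, '')


Encoded: [(0, 'a'), (0, 'c'), (2, 'a'), (1, 'c'), (3, '')]


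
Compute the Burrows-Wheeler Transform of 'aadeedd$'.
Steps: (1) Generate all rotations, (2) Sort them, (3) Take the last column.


Rotations (sorted):
  0: $aadeedd -> last char: d
  1: aadeedd$ -> last char: $
  2: adeedd$a -> last char: a
  3: d$aadeed -> last char: d
  4: dd$aadee -> last char: e
  5: deedd$aa -> last char: a
  6: edd$aade -> last char: e
  7: eedd$aad -> last char: d


BWT = d$adeaed


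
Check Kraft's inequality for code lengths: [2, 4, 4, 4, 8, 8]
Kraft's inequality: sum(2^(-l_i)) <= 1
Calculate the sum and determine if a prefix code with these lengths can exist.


Sum = 2^(-2) + 2^(-4) + 2^(-4) + 2^(-4) + 2^(-8) + 2^(-8)
    = 0.25 + 0.0625 + 0.0625 + 0.0625 + 0.00390625 + 0.00390625
    = 114/256 = 0.4453125
Since 0.4453125 <= 1, Kraft's inequality IS satisfied.
A prefix code with these lengths CAN exist.

Kraft sum = 0.4453125. Satisfied.


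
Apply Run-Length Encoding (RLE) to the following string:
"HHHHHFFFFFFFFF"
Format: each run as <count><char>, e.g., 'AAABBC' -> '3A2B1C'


Scanning runs left to right:
  i=0: run of 'H' x 5 -> '5H'
  i=5: run of 'F' x 9 -> '9F'

RLE = 5H9F


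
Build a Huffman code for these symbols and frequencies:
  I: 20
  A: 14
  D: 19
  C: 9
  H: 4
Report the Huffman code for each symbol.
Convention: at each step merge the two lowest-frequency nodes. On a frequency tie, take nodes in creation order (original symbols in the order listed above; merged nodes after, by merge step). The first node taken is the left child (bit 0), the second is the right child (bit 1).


Huffman tree construction:
Step 1: Merge H(4) + C(9) = 13
Step 2: Merge (H+C)(13) + A(14) = 27
Step 3: Merge D(19) + I(20) = 39
Step 4: Merge ((H+C)+A)(27) + (D+I)(39) = 66
Read each symbol's code off the tree from the root (left child = 0, right child = 1).

Codes:
  I: 11 (length 2)
  A: 01 (length 2)
  D: 10 (length 2)
  C: 001 (length 3)
  H: 000 (length 3)
Average code length: 145/66 = 2.1970 bits/symbol


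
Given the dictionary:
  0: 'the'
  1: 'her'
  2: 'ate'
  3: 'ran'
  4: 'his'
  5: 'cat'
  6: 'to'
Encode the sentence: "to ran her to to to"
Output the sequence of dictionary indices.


Look up each word in the dictionary:
  'to' -> 6
  'ran' -> 3
  'her' -> 1
  'to' -> 6
  'to' -> 6
  'to' -> 6

Encoded: [6, 3, 1, 6, 6, 6]


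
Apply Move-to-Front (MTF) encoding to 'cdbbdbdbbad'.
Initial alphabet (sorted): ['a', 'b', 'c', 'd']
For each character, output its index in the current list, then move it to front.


MTF encoding:
'c': index 2 in ['a', 'b', 'c', 'd'] -> ['c', 'a', 'b', 'd']
'd': index 3 in ['c', 'a', 'b', 'd'] -> ['d', 'c', 'a', 'b']
'b': index 3 in ['d', 'c', 'a', 'b'] -> ['b', 'd', 'c', 'a']
'b': index 0 in ['b', 'd', 'c', 'a'] -> ['b', 'd', 'c', 'a']
'd': index 1 in ['b', 'd', 'c', 'a'] -> ['d', 'b', 'c', 'a']
'b': index 1 in ['d', 'b', 'c', 'a'] -> ['b', 'd', 'c', 'a']
'd': index 1 in ['b', 'd', 'c', 'a'] -> ['d', 'b', 'c', 'a']
'b': index 1 in ['d', 'b', 'c', 'a'] -> ['b', 'd', 'c', 'a']
'b': index 0 in ['b', 'd', 'c', 'a'] -> ['b', 'd', 'c', 'a']
'a': index 3 in ['b', 'd', 'c', 'a'] -> ['a', 'b', 'd', 'c']
'd': index 2 in ['a', 'b', 'd', 'c'] -> ['d', 'a', 'b', 'c']


Output: [2, 3, 3, 0, 1, 1, 1, 1, 0, 3, 2]


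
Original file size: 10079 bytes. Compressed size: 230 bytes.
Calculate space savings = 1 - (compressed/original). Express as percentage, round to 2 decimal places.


ratio = compressed/original = 230/10079 = 0.02282
savings = 1 - ratio = 1 - 0.02282 = 0.97718
as a percentage: 0.97718 * 100 = 97.72%

Space savings = 1 - 230/10079 = 97.72%


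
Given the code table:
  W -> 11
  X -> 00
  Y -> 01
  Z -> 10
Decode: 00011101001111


Decoding:
00 -> X
01 -> Y
11 -> W
01 -> Y
00 -> X
11 -> W
11 -> W


Result: XYWYXWW


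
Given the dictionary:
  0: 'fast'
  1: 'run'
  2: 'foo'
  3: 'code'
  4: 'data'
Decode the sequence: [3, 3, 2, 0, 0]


Look up each index in the dictionary:
  3 -> 'code'
  3 -> 'code'
  2 -> 'foo'
  0 -> 'fast'
  0 -> 'fast'

Decoded: "code code foo fast fast"


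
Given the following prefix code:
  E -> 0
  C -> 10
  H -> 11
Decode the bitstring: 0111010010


Decoding step by step:
Bits 0 -> E
Bits 11 -> H
Bits 10 -> C
Bits 10 -> C
Bits 0 -> E
Bits 10 -> C


Decoded message: EHCCEC


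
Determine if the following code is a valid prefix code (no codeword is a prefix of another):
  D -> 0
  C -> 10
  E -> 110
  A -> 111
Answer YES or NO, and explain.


Checking each pair (does one codeword prefix another?):
  D='0' vs C='10': no prefix
  D='0' vs E='110': no prefix
  D='0' vs A='111': no prefix
  C='10' vs D='0': no prefix
  C='10' vs E='110': no prefix
  C='10' vs A='111': no prefix
  E='110' vs D='0': no prefix
  E='110' vs C='10': no prefix
  E='110' vs A='111': no prefix
  A='111' vs D='0': no prefix
  A='111' vs C='10': no prefix
  A='111' vs E='110': no prefix
No violation found over all pairs.

YES -- this is a valid prefix code. No codeword is a prefix of any other codeword.


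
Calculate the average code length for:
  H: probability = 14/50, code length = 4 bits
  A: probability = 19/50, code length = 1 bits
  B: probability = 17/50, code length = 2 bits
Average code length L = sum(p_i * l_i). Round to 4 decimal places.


Weighted contributions p_i * l_i:
  H: (14/50) * 4 = 56/50
  A: (19/50) * 1 = 19/50
  B: (17/50) * 2 = 34/50
Sum = (56 + 19 + 34)/50 = 109/50

L = 109/50 = 2.1800 bits/symbol


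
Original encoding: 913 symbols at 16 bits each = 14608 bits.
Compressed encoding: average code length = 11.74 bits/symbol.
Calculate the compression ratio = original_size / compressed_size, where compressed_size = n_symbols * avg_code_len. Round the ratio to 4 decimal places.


original_size = n_symbols * orig_bits = 913 * 16 = 14608 bits
compressed_size = n_symbols * avg_code_len = 913 * 11.74 = 10718.62 bits
ratio = original_size / compressed_size = 14608 / 10718.62 = 1.3629

Compression ratio = 1.3629


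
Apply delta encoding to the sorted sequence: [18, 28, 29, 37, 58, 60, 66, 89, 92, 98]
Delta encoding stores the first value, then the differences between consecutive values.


First value: 18
Deltas:
  28 - 18 = 10
  29 - 28 = 1
  37 - 29 = 8
  58 - 37 = 21
  60 - 58 = 2
  66 - 60 = 6
  89 - 66 = 23
  92 - 89 = 3
  98 - 92 = 6


Delta encoded: [18, 10, 1, 8, 21, 2, 6, 23, 3, 6]


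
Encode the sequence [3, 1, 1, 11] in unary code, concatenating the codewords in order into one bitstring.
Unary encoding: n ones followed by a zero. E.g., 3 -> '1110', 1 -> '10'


Encode each number as n ones followed by a terminating 0:
  3 -> 1110 (4 bits)
  1 -> 10 (2 bits)
  1 -> 10 (2 bits)
  11 -> 111111111110 (12 bits)
Total length = 4 + 2 + 2 + 12 = 20 bits.

Unary([3, 1, 1, 11]) = 11101010111111111110 (20 bits)


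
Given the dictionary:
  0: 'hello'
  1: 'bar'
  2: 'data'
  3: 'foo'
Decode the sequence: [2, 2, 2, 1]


Look up each index in the dictionary:
  2 -> 'data'
  2 -> 'data'
  2 -> 'data'
  1 -> 'bar'

Decoded: "data data data bar"


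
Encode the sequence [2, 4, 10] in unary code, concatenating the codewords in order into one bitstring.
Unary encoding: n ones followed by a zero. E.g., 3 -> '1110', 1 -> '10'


Encode each number as n ones followed by a terminating 0:
  2 -> 110 (3 bits)
  4 -> 11110 (5 bits)
  10 -> 11111111110 (11 bits)
Total length = 3 + 5 + 11 = 19 bits.

Unary([2, 4, 10]) = 1101111011111111110 (19 bits)


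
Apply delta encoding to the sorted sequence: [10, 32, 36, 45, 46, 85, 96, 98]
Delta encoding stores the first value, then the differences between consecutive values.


First value: 10
Deltas:
  32 - 10 = 22
  36 - 32 = 4
  45 - 36 = 9
  46 - 45 = 1
  85 - 46 = 39
  96 - 85 = 11
  98 - 96 = 2


Delta encoded: [10, 22, 4, 9, 1, 39, 11, 2]


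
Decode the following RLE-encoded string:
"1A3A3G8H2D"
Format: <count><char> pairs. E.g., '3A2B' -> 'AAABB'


Expanding each <count><char> pair:
  1A -> 'A'
  3A -> 'AAA'
  3G -> 'GGG'
  8H -> 'HHHHHHHH'
  2D -> 'DD'

Decoded = AAAAGGGHHHHHHHHDD


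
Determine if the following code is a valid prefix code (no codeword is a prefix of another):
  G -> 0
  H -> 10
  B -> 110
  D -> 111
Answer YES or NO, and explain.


Checking each pair (does one codeword prefix another?):
  G='0' vs H='10': no prefix
  G='0' vs B='110': no prefix
  G='0' vs D='111': no prefix
  H='10' vs G='0': no prefix
  H='10' vs B='110': no prefix
  H='10' vs D='111': no prefix
  B='110' vs G='0': no prefix
  B='110' vs H='10': no prefix
  B='110' vs D='111': no prefix
  D='111' vs G='0': no prefix
  D='111' vs H='10': no prefix
  D='111' vs B='110': no prefix
No violation found over all pairs.

YES -- this is a valid prefix code. No codeword is a prefix of any other codeword.


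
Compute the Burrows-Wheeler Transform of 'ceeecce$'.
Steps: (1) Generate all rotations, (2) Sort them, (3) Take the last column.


Rotations (sorted):
  0: $ceeecce -> last char: e
  1: cce$ceee -> last char: e
  2: ce$ceeec -> last char: c
  3: ceeecce$ -> last char: $
  4: e$ceeecc -> last char: c
  5: ecce$cee -> last char: e
  6: eecce$ce -> last char: e
  7: eeecce$c -> last char: c


BWT = eec$ceec


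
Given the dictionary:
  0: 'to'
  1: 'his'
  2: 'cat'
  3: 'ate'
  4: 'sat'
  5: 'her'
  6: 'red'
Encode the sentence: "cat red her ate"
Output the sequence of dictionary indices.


Look up each word in the dictionary:
  'cat' -> 2
  'red' -> 6
  'her' -> 5
  'ate' -> 3

Encoded: [2, 6, 5, 3]


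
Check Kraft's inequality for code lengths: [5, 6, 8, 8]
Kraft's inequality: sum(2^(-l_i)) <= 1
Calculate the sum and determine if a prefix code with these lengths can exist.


Sum = 2^(-5) + 2^(-6) + 2^(-8) + 2^(-8)
    = 0.03125 + 0.015625 + 0.00390625 + 0.00390625
    = 14/256 = 0.0546875
Since 0.0546875 <= 1, Kraft's inequality IS satisfied.
A prefix code with these lengths CAN exist.

Kraft sum = 0.0546875. Satisfied.


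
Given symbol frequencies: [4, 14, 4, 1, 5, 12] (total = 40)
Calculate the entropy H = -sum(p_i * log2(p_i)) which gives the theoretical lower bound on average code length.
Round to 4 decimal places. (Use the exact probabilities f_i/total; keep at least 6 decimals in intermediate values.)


Per-symbol terms -p_i * log2(p_i) with p_i = f_i/40:
  p = 4/40 = 0.100000: log2(p) = -3.321928, -p*log2(p) = 0.332193
  p = 14/40 = 0.350000: log2(p) = -1.514573, -p*log2(p) = 0.530101
  p = 4/40 = 0.100000: log2(p) = -3.321928, -p*log2(p) = 0.332193
  p = 1/40 = 0.025000: log2(p) = -5.321928, -p*log2(p) = 0.133048
  p = 5/40 = 0.125000: log2(p) = -3.000000, -p*log2(p) = 0.375000
  p = 12/40 = 0.300000: log2(p) = -1.736966, -p*log2(p) = 0.521090
H = 0.332193 + 0.530101 + 0.332193 + 0.133048 + 0.375000 + 0.521090 = 2.223625

H = 2.2236 bits/symbol


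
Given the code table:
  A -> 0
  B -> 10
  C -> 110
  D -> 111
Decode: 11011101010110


Decoding:
110 -> C
111 -> D
0 -> A
10 -> B
10 -> B
110 -> C


Result: CDABBC


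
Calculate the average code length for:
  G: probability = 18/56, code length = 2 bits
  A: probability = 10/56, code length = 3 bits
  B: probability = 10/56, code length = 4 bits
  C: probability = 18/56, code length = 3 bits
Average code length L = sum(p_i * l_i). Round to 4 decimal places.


Weighted contributions p_i * l_i:
  G: (18/56) * 2 = 36/56
  A: (10/56) * 3 = 30/56
  B: (10/56) * 4 = 40/56
  C: (18/56) * 3 = 54/56
Sum = (36 + 30 + 40 + 54)/56 = 160/56

L = 160/56 = 2.8571 bits/symbol


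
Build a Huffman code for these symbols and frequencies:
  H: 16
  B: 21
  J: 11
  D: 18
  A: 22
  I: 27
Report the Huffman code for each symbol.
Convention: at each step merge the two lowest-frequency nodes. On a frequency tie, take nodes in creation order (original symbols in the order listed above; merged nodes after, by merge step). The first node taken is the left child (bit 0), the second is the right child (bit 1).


Huffman tree construction:
Step 1: Merge J(11) + H(16) = 27
Step 2: Merge D(18) + B(21) = 39
Step 3: Merge A(22) + I(27) = 49
Step 4: Merge (J+H)(27) + (D+B)(39) = 66
Step 5: Merge (A+I)(49) + ((J+H)+(D+B))(66) = 115
Read each symbol's code off the tree from the root (left child = 0, right child = 1).

Codes:
  H: 101 (length 3)
  B: 111 (length 3)
  J: 100 (length 3)
  D: 110 (length 3)
  A: 00 (length 2)
  I: 01 (length 2)
Average code length: 296/115 = 2.5739 bits/symbol


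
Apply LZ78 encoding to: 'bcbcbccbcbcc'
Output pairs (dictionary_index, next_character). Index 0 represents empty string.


LZ78 encoding steps:
Dictionary: {0: ''}
Step 1: w='' (idx 0), next='b' -> output (0, 'b'), add 'b' as idx 1
Step 2: w='' (idx 0), next='c' -> output (0, 'c'), add 'c' as idx 2
Step 3: w='b' (idx 1), next='c' -> output (1, 'c'), add 'bc' as idx 3
Step 4: w='bc' (idx 3), next='c' -> output (3, 'c'), add 'bcc' as idx 4
Step 5: w='bc' (idx 3), next='b' -> output (3, 'b'), add 'bcb' as idx 5
Step 6: w='c' (idx 2), next='c' -> output (2, 'c'), add 'cc' as idx 6


Encoded: [(0, 'b'), (0, 'c'), (1, 'c'), (3, 'c'), (3, 'b'), (2, 'c')]


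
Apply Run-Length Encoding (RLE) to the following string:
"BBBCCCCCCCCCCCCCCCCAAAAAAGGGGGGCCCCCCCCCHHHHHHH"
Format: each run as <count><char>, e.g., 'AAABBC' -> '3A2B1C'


Scanning runs left to right:
  i=0: run of 'B' x 3 -> '3B'
  i=3: run of 'C' x 16 -> '16C'
  i=19: run of 'A' x 6 -> '6A'
  i=25: run of 'G' x 6 -> '6G'
  i=31: run of 'C' x 9 -> '9C'
  i=40: run of 'H' x 7 -> '7H'

RLE = 3B16C6A6G9C7H


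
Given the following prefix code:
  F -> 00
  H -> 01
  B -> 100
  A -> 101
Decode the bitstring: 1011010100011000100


Decoding step by step:
Bits 101 -> A
Bits 101 -> A
Bits 01 -> H
Bits 00 -> F
Bits 01 -> H
Bits 100 -> B
Bits 01 -> H
Bits 00 -> F


Decoded message: AAHFHBHF


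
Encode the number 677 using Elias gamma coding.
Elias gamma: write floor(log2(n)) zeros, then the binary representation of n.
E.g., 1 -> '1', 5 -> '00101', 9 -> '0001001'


num_bits = floor(log2(677)) + 1 = 10
leading_zeros = num_bits - 1 = 9
binary(677) = 1010100101

Elias gamma(677) = '000000000' + '1010100101' = 0000000001010100101 (19 bits)


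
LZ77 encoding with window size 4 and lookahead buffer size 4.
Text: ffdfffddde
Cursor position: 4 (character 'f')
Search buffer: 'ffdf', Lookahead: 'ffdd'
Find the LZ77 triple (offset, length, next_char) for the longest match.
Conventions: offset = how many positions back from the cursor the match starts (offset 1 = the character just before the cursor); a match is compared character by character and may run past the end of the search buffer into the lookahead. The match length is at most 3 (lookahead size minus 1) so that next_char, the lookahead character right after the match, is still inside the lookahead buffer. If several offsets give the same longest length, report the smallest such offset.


Try each offset into the search buffer:
  offset=1 (pos 3, char 'f'): match length 2
  offset=2 (pos 2, char 'd'): match length 0
  offset=3 (pos 1, char 'f'): match length 1
  offset=4 (pos 0, char 'f'): match length 3
Longest match has length 3 at offset 4.
next_char = character at position 4 + 3 = 7 -> 'd'

Best match: offset=4, length=3 (matching 'ffd' starting at position 0)
LZ77 triple: (4, 3, 'd')


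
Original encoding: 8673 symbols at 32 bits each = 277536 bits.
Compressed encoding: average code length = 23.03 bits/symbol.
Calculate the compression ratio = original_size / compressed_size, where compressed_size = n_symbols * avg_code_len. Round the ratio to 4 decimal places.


original_size = n_symbols * orig_bits = 8673 * 32 = 277536 bits
compressed_size = n_symbols * avg_code_len = 8673 * 23.03 = 199739.19 bits
ratio = original_size / compressed_size = 277536 / 199739.19 = 1.3895

Compression ratio = 1.3895


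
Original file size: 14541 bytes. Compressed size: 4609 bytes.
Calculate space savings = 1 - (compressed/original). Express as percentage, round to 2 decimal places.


ratio = compressed/original = 4609/14541 = 0.316966
savings = 1 - ratio = 1 - 0.316966 = 0.683034
as a percentage: 0.683034 * 100 = 68.3%

Space savings = 1 - 4609/14541 = 68.3%


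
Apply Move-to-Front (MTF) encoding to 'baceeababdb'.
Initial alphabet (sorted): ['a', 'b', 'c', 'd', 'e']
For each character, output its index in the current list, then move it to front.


MTF encoding:
'b': index 1 in ['a', 'b', 'c', 'd', 'e'] -> ['b', 'a', 'c', 'd', 'e']
'a': index 1 in ['b', 'a', 'c', 'd', 'e'] -> ['a', 'b', 'c', 'd', 'e']
'c': index 2 in ['a', 'b', 'c', 'd', 'e'] -> ['c', 'a', 'b', 'd', 'e']
'e': index 4 in ['c', 'a', 'b', 'd', 'e'] -> ['e', 'c', 'a', 'b', 'd']
'e': index 0 in ['e', 'c', 'a', 'b', 'd'] -> ['e', 'c', 'a', 'b', 'd']
'a': index 2 in ['e', 'c', 'a', 'b', 'd'] -> ['a', 'e', 'c', 'b', 'd']
'b': index 3 in ['a', 'e', 'c', 'b', 'd'] -> ['b', 'a', 'e', 'c', 'd']
'a': index 1 in ['b', 'a', 'e', 'c', 'd'] -> ['a', 'b', 'e', 'c', 'd']
'b': index 1 in ['a', 'b', 'e', 'c', 'd'] -> ['b', 'a', 'e', 'c', 'd']
'd': index 4 in ['b', 'a', 'e', 'c', 'd'] -> ['d', 'b', 'a', 'e', 'c']
'b': index 1 in ['d', 'b', 'a', 'e', 'c'] -> ['b', 'd', 'a', 'e', 'c']


Output: [1, 1, 2, 4, 0, 2, 3, 1, 1, 4, 1]


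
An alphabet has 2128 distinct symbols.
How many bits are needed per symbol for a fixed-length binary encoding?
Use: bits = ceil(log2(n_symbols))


log2(2128) = 11.0553
Bracket: 2^11 = 2048 < 2128 <= 2^12 = 4096
So ceil(log2(2128)) = 12

bits = ceil(log2(2128)) = ceil(11.0553) = 12 bits


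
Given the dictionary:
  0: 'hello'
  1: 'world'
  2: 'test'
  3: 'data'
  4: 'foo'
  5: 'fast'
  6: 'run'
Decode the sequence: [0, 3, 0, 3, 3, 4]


Look up each index in the dictionary:
  0 -> 'hello'
  3 -> 'data'
  0 -> 'hello'
  3 -> 'data'
  3 -> 'data'
  4 -> 'foo'

Decoded: "hello data hello data data foo"


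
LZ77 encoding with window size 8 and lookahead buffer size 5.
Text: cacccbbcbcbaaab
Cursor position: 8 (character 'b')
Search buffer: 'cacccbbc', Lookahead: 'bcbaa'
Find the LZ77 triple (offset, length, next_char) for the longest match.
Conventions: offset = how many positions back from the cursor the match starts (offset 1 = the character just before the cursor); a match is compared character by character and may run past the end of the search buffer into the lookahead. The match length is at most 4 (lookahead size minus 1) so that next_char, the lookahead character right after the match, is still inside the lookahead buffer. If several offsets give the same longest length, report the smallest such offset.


Try each offset into the search buffer:
  offset=1 (pos 7, char 'c'): match length 0
  offset=2 (pos 6, char 'b'): match length 3
  offset=3 (pos 5, char 'b'): match length 1
  offset=4 (pos 4, char 'c'): match length 0
  offset=5 (pos 3, char 'c'): match length 0
  offset=6 (pos 2, char 'c'): match length 0
  offset=7 (pos 1, char 'a'): match length 0
  offset=8 (pos 0, char 'c'): match length 0
Longest match has length 3 at offset 2.
next_char = character at position 8 + 3 = 11 -> 'a'

Best match: offset=2, length=3 (matching 'bcb' starting at position 6)
LZ77 triple: (2, 3, 'a')


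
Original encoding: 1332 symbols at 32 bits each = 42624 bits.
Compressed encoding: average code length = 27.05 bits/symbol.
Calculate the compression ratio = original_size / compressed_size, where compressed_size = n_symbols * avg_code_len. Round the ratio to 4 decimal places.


original_size = n_symbols * orig_bits = 1332 * 32 = 42624 bits
compressed_size = n_symbols * avg_code_len = 1332 * 27.05 = 36030.6 bits
ratio = original_size / compressed_size = 42624 / 36030.6 = 1.183

Compression ratio = 1.183


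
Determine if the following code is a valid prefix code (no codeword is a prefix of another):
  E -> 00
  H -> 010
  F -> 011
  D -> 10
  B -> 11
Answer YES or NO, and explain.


Checking each pair (does one codeword prefix another?):
  E='00' vs H='010': no prefix
  E='00' vs F='011': no prefix
  E='00' vs D='10': no prefix
  E='00' vs B='11': no prefix
  H='010' vs E='00': no prefix
  H='010' vs F='011': no prefix
  H='010' vs D='10': no prefix
  H='010' vs B='11': no prefix
  F='011' vs E='00': no prefix
  F='011' vs H='010': no prefix
  F='011' vs D='10': no prefix
  F='011' vs B='11': no prefix
  D='10' vs E='00': no prefix
  D='10' vs H='010': no prefix
  D='10' vs F='011': no prefix
  D='10' vs B='11': no prefix
  B='11' vs E='00': no prefix
  B='11' vs H='010': no prefix
  B='11' vs F='011': no prefix
  B='11' vs D='10': no prefix
No violation found over all pairs.

YES -- this is a valid prefix code. No codeword is a prefix of any other codeword.
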